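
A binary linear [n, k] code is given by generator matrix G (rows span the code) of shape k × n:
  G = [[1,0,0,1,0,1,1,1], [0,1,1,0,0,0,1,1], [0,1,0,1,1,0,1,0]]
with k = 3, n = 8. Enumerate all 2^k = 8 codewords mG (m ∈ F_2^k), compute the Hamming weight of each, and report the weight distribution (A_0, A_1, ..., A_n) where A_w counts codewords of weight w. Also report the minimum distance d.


Weight distribution: A_0 = 1, A_4 = 3, A_5 = 4. Minimum distance d = 4.

Enumerate all 2^3 = 8 messages m ∈ F_2^3.
For each, compute codeword c = mG in F_2^8, then tally its weight.
  m = 000 → c = 00000000, weight = 0.
  m = 100 → c = 10010111, weight = 5.
  m = 010 → c = 01100011, weight = 4.
  m = 110 → c = 11110100, weight = 5.
  m = 001 → c = 01011010, weight = 4.
  m = 101 → c = 11001101, weight = 5.
  m = 011 → c = 00111001, weight = 4.
  m = 111 → c = 10101110, weight = 5.
Tally weights:
  weight 0: 1 codewords.
  weight 4: 3 codewords.
  weight 5: 4 codewords.
Minimum distance d = smallest w > 0 with A_w > 0 = 4.
Sanity: Σ A_w = 8 = 2^3 = 8 ✓.


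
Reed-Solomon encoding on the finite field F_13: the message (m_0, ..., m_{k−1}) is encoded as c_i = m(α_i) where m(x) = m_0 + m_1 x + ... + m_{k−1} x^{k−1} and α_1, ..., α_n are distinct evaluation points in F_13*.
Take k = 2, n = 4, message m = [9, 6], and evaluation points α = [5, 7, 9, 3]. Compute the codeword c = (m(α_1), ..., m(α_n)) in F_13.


c = [0, 12, 11, 1]

Message polynomial: m(x) = 9 + 6·x (mod 13).
For each evaluation point α_i, compute m(α_i) mod 13:
  α_1 = 5: Horner steps 6 → 0, so m(5) = 0.
  α_2 = 7: Horner steps 6 → 12, so m(7) = 12.
  α_3 = 9: Horner steps 6 → 11, so m(9) = 11.
  α_4 = 3: Horner steps 6 → 1, so m(3) = 1.
Codeword c = [0, 12, 11, 1] ∈ F_13^4.


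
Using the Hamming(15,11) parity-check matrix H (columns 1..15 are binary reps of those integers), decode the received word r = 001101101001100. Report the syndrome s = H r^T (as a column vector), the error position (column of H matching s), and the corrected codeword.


s = (1, 1, 1, 0)^T, error position = 14, corrected codeword c = 001101101001110

Compute s = H r^T mod 2 one row at a time:
  s_1 = 0 + 1 + 0 + 0 + 1 + 1 + 0 + 0 = 3 ≡ 1 (mod 2).
  s_2 = 1 + 0 + 1 + 1 + 1 + 1 + 0 + 0 = 5 ≡ 1 (mod 2).
  s_3 = 0 + 1 + 1 + 1 + 0 + 0 + 0 + 0 = 3 ≡ 1 (mod 2).
  s_4 = 0 + 1 + 0 + 1 + 1 + 0 + 1 + 0 = 4 ≡ 0 (mod 2).
s = (1, 1, 1, 0)^T — this equals column 14 of H (binary 1110), so error is at position 14.
Correct: flip bit 14 of r = 001101101001100 to get c = 001101101001110.


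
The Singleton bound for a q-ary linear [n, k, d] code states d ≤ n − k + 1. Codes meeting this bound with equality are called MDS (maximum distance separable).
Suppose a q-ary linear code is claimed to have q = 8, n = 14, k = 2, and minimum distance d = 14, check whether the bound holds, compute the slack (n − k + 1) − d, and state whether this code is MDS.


Singleton RHS = n − k + 1 = 13, slack = -1, bound violated (no such code; not MDS).

Singleton bound: d ≤ n − k + 1.
Here n = 14, k = 2, so n − k + 1 = 13.
Given d = 14, check d ≤ 13: NO.
Slack = (n − k + 1) − d = -1.
The slack is negative: d = 14 exceeds n − k + 1 = 13 by 1, so the Singleton bound is violated and no linear [14, 2, 14]_8 code can exist. In particular it is not MDS (MDS requires d = n − k + 1 exactly).
Description: the claimed parameters are [14, 2, 14]_8; such a code would be impossible (violates the Singleton bound).


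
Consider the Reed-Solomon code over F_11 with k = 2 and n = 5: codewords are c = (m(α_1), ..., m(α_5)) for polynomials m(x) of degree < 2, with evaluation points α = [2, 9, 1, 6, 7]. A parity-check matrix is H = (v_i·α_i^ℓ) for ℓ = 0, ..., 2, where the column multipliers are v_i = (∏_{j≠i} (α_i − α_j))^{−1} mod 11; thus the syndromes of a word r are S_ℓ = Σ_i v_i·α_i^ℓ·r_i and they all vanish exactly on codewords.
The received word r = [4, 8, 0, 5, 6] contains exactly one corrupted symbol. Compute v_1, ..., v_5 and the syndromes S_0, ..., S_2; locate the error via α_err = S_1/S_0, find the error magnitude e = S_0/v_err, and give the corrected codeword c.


S = (1, 2, 4), error at position 1, error magnitude e = 3, c = [1, 8, 0, 5, 6].

Step 1: column multipliers v_i = (∏_{j≠i}(α_i − α_j))^{−1} mod 11.
  i = 1 (α = 2): (2−9)(2−1)(2−6)(2−7) = (−7)·1·(−4)·(−5) = −140 ≡ 3, so v_1 = 3^{−1} = 4 (mod 11).
  i = 2 (α = 9): (9−2)(9−1)(9−6)(9−7) = 7·8·3·2 = 336 ≡ 6, so v_2 = 6^{−1} = 2 (mod 11).
  i = 3 (α = 1): (1−2)(1−9)(1−6)(1−7) = (−1)·(−8)·(−5)·(−6) = 240 ≡ 9, so v_3 = 9^{−1} = 5 (mod 11).
  i = 4 (α = 6): (6−2)(6−9)(6−1)(6−7) = 4·(−3)·5·(−1) = 60 ≡ 5, so v_4 = 5^{−1} = 9 (mod 11).
  i = 5 (α = 7): (7−2)(7−9)(7−1)(7−6) = 5·(−2)·6·1 = −60 ≡ 6, so v_5 = 6^{−1} = 2 (mod 11).
  v = [4, 2, 5, 9, 2].
Step 2: syndromes of r = [4, 8, 0, 5, 6] (all sums mod 11).
  S_0 = Σ v_i r_i = 4·4 + 2·8 + 5·0 + 9·5 + 2·6 = 89 ≡ 1.
  S_1 = Σ v_i α_i r_i = 4·2·4 + 2·9·8 + 5·1·0 + 9·6·5 + 2·7·6 = 530 ≡ 2.
  α_i^2 mod 11 = [4, 4, 1, 3, 5].
  S_2 = Σ v_i α_i^2 r_i = 4·4·4 + 2·4·8 + 5·1·0 + 9·3·5 + 2·5·6 = 323 ≡ 4.
  S = (1, 2, 4) ≠ 0, so r is not a codeword (an error is present).
Step 3: locate the error. For a single error e at position i, S_ℓ = v_i·e·α_i^ℓ, so α_err = S_1/S_0.
  S_0^{−1} = 1^{−1} = 1 (mod 11), so α_err = 2·1 = 2 ≡ 2 = α_1. Error position i = 1.
  Consistency check: S_2/S_1 = 4·6 = 24 ≡ 2 = α_err ✓ (single-error assumption holds).
Step 4: error magnitude e = S_0/v_1 = S_0·∏_{j≠1}(α_1 − α_j) = 1·3 = 3 ≡ 3 (mod 11).
Step 5: correct position 1: c_1 = r_1 − e = 4 − 3 ≡ 1 (mod 11). Hence c = [1, 8, 0, 5, 6].
  Check: interpolating c through the α_i gives m(x) = 10 + 1·x (degree < 2) with m(α_i) = c_i for every i, so c is indeed a codeword.


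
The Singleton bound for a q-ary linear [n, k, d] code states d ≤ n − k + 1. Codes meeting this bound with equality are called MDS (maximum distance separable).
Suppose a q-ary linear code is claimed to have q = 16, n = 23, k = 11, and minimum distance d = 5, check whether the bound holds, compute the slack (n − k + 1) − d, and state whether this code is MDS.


Singleton RHS = n − k + 1 = 13, slack = 8, bound satisfied, not MDS.

Singleton bound: d ≤ n − k + 1.
Here n = 23, k = 11, so n − k + 1 = 13.
Given d = 5, check d ≤ 13: YES.
Slack = (n − k + 1) − d = 8.
The code is NOT MDS (slack = 8 > 0).
Description: the claimed parameters are [23, 11, 5]_16; such a code would be non-MDS.


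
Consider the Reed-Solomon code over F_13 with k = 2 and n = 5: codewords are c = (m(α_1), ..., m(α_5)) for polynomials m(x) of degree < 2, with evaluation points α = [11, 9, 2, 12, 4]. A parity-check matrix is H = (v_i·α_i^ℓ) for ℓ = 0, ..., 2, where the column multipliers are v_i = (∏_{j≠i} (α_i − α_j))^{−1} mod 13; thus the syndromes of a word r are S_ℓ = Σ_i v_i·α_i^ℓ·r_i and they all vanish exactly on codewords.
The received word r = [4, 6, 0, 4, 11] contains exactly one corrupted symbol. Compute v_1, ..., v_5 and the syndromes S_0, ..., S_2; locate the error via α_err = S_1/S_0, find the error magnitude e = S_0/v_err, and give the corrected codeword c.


S = (11, 2, 11), error at position 4, error magnitude e = 1, c = [4, 6, 0, 3, 11].

Step 1: column multipliers v_i = (∏_{j≠i}(α_i − α_j))^{−1} mod 13.
  i = 1 (α = 11): (11−9)(11−2)(11−12)(11−4) = 2·9·(−1)·7 = −126 ≡ 4, so v_1 = 4^{−1} = 10 (mod 13).
  i = 2 (α = 9): (9−11)(9−2)(9−12)(9−4) = (−2)·7·(−3)·5 = 210 ≡ 2, so v_2 = 2^{−1} = 7 (mod 13).
  i = 3 (α = 2): (2−11)(2−9)(2−12)(2−4) = (−9)·(−7)·(−10)·(−2) = 1260 ≡ 12, so v_3 = 12^{−1} = 12 (mod 13).
  i = 4 (α = 12): (12−11)(12−9)(12−2)(12−4) = 1·3·10·8 = 240 ≡ 6, so v_4 = 6^{−1} = 11 (mod 13).
  i = 5 (α = 4): (4−11)(4−9)(4−2)(4−12) = (−7)·(−5)·2·(−8) = −560 ≡ 12, so v_5 = 12^{−1} = 12 (mod 13).
  v = [10, 7, 12, 11, 12].
Step 2: syndromes of r = [4, 6, 0, 4, 11] (all sums mod 13).
  S_0 = Σ v_i r_i = 10·4 + 7·6 + 12·0 + 11·4 + 12·11 = 258 ≡ 11.
  S_1 = Σ v_i α_i r_i = 10·11·4 + 7·9·6 + 12·2·0 + 11·12·4 + 12·4·11 = 1874 ≡ 2.
  α_i^2 mod 13 = [4, 3, 4, 1, 3].
  S_2 = Σ v_i α_i^2 r_i = 10·4·4 + 7·3·6 + 12·4·0 + 11·1·4 + 12·3·11 = 726 ≡ 11.
  S = (11, 2, 11) ≠ 0, so r is not a codeword (an error is present).
Step 3: locate the error. For a single error e at position i, S_ℓ = v_i·e·α_i^ℓ, so α_err = S_1/S_0.
  S_0^{−1} = 11^{−1} = 6 (mod 13), so α_err = 2·6 = 12 ≡ 12 = α_4. Error position i = 4.
  Consistency check: S_2/S_1 = 11·7 = 77 ≡ 12 = α_err ✓ (single-error assumption holds).
Step 4: error magnitude e = S_0/v_4 = S_0·∏_{j≠4}(α_4 − α_j) = 11·6 = 66 ≡ 1 (mod 13).
Step 5: correct position 4: c_4 = r_4 − e = 4 − 1 ≡ 3 (mod 13). Hence c = [4, 6, 0, 3, 11].
  Check: interpolating c through the α_i gives m(x) = 2 + 12·x (degree < 2) with m(α_i) = c_i for every i, so c is indeed a codeword.


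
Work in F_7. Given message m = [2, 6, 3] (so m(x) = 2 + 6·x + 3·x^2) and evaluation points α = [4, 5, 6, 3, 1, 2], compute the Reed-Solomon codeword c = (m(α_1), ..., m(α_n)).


c = [4, 2, 6, 5, 4, 5]

Message polynomial: m(x) = 2 + 6·x + 3·x^2 (mod 7).
For each evaluation point α_i, compute m(α_i) mod 7:
  α_1 = 4: Horner steps 3 → 4 → 4, so m(4) = 4.
  α_2 = 5: Horner steps 3 → 0 → 2, so m(5) = 2.
  α_3 = 6: Horner steps 3 → 3 → 6, so m(6) = 6.
  α_4 = 3: Horner steps 3 → 1 → 5, so m(3) = 5.
  α_5 = 1: Horner steps 3 → 2 → 4, so m(1) = 4.
  α_6 = 2: Horner steps 3 → 5 → 5, so m(2) = 5.
Codeword c = [4, 2, 6, 5, 4, 5] ∈ F_7^6.


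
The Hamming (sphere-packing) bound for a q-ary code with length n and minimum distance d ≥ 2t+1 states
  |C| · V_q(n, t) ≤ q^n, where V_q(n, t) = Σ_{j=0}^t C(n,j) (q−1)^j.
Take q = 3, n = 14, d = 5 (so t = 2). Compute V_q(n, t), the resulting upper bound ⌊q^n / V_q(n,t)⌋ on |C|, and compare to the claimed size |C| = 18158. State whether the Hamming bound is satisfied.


V_q(n, t) = 393, q^n = 4782969, Hamming bound = 12170, |C| = 18158 > bound (violated).

Step 1: Compute V_q(n, t) = Σ_{j=0}^2 C(n, j) (q−1)^j.
  j = 0: C(14,0)·(2)^0 = 1·1 = 1.
  j = 1: C(14,1)·(2)^1 = 14·2 = 28.
  j = 2: C(14,2)·(2)^2 = 91·4 = 364.
  V_q(n, t) = 1 + 28 + 364 = 393.
Step 2: q^n = 3^14 = 4782969.
Step 3: Hamming bound ⌊q^n / V_q(n,t)⌋ = ⌊4782969/393⌋ = 12170.
Step 4: Compare |C| = 18158 to 12170: violated.
The claimed |C| lies above the Hamming bound, so no 3-ary code of length 14 with d ≥ 5 can have 18158 codewords.


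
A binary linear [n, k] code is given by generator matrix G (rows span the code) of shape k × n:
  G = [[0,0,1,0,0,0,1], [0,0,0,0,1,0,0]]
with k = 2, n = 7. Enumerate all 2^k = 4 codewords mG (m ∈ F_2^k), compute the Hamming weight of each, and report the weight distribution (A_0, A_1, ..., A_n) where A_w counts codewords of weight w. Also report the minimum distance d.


Weight distribution: A_0 = 1, A_1 = 1, A_2 = 1, A_3 = 1. Minimum distance d = 1.

Enumerate all 2^2 = 4 messages m ∈ F_2^2.
For each, compute codeword c = mG in F_2^7, then tally its weight.
  m = 00 → c = 0000000, weight = 0.
  m = 10 → c = 0010001, weight = 2.
  m = 01 → c = 0000100, weight = 1.
  m = 11 → c = 0010101, weight = 3.
Tally weights:
  weight 0: 1 codewords.
  weight 1: 1 codewords.
  weight 2: 1 codewords.
  weight 3: 1 codewords.
Minimum distance d = smallest w > 0 with A_w > 0 = 1.
Sanity: Σ A_w = 4 = 2^2 = 4 ✓.


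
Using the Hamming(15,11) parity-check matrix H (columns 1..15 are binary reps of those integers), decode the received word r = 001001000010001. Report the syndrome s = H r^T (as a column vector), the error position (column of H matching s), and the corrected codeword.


s = (0, 0, 0, 1)^T, error position = 1, corrected codeword c = 101001000010001

Compute s = H r^T mod 2 one row at a time:
  s_1 = 0 + 0 + 0 + 1 + 0 + 0 + 0 + 1 = 2 ≡ 0 (mod 2).
  s_2 = 0 + 0 + 1 + 0 + 0 + 0 + 0 + 1 = 2 ≡ 0 (mod 2).
  s_3 = 0 + 1 + 1 + 0 + 0 + 1 + 0 + 1 = 4 ≡ 0 (mod 2).
  s_4 = 0 + 1 + 0 + 0 + 0 + 1 + 0 + 1 = 3 ≡ 1 (mod 2).
s = (0, 0, 0, 1)^T — this equals column 1 of H (binary 0001), so error is at position 1.
Correct: flip bit 1 of r = 001001000010001 to get c = 101001000010001.


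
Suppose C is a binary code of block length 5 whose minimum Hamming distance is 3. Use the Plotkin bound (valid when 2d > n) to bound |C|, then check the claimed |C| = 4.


Plotkin bound M ≤ 6; given |C| = 4 ≤ bound (satisfied).

Check applicability: 2d = 6, n = 5.
2d − n = 1 > 0, so Plotkin applies.
Compute d/(2d−n) = 3/1 ≈ 3.0000.
⌊d/(2d−n)⌋ = 3.
Plotkin bound: M ≤ 2·3 = 6.
Given |C| = 4, check: satisfied.
This |C| is below the Plotkin bound.


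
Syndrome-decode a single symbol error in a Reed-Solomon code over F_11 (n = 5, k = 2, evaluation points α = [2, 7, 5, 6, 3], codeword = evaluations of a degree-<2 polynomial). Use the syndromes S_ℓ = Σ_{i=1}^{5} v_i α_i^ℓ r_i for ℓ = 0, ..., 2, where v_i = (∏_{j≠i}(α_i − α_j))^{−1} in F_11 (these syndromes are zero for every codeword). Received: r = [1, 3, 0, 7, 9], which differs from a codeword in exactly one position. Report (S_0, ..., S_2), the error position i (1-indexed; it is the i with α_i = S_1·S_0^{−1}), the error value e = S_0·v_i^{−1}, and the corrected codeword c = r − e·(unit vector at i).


S = (5, 4, 1), error at position 5, error magnitude e = 1, c = [1, 3, 0, 7, 8].

Step 1: column multipliers v_i = (∏_{j≠i}(α_i − α_j))^{−1} mod 11.
  i = 1 (α = 2): (2−7)(2−5)(2−6)(2−3) = (−5)·(−3)·(−4)·(−1) = 60 ≡ 5, so v_1 = 5^{−1} = 9 (mod 11).
  i = 2 (α = 7): (7−2)(7−5)(7−6)(7−3) = 5·2·1·4 = 40 ≡ 7, so v_2 = 7^{−1} = 8 (mod 11).
  i = 3 (α = 5): (5−2)(5−7)(5−6)(5−3) = 3·(−2)·(−1)·2 = 12 ≡ 1, so v_3 = 1^{−1} = 1 (mod 11).
  i = 4 (α = 6): (6−2)(6−7)(6−5)(6−3) = 4·(−1)·1·3 = −12 ≡ 10, so v_4 = 10^{−1} = 10 (mod 11).
  i = 5 (α = 3): (3−2)(3−7)(3−5)(3−6) = 1·(−4)·(−2)·(−3) = −24 ≡ 9, so v_5 = 9^{−1} = 5 (mod 11).
  v = [9, 8, 1, 10, 5].
Step 2: syndromes of r = [1, 3, 0, 7, 9] (all sums mod 11).
  S_0 = Σ v_i r_i = 9·1 + 8·3 + 1·0 + 10·7 + 5·9 = 148 ≡ 5.
  S_1 = Σ v_i α_i r_i = 9·2·1 + 8·7·3 + 1·5·0 + 10·6·7 + 5·3·9 = 741 ≡ 4.
  α_i^2 mod 11 = [4, 5, 3, 3, 9].
  S_2 = Σ v_i α_i^2 r_i = 9·4·1 + 8·5·3 + 1·3·0 + 10·3·7 + 5·9·9 = 771 ≡ 1.
  S = (5, 4, 1) ≠ 0, so r is not a codeword (an error is present).
Step 3: locate the error. For a single error e at position i, S_ℓ = v_i·e·α_i^ℓ, so α_err = S_1/S_0.
  S_0^{−1} = 5^{−1} = 9 (mod 11), so α_err = 4·9 = 36 ≡ 3 = α_5. Error position i = 5.
  Consistency check: S_2/S_1 = 1·3 = 3 ≡ 3 = α_err ✓ (single-error assumption holds).
Step 4: error magnitude e = S_0/v_5 = S_0·∏_{j≠5}(α_5 − α_j) = 5·9 = 45 ≡ 1 (mod 11).
Step 5: correct position 5: c_5 = r_5 − e = 9 − 1 ≡ 8 (mod 11). Hence c = [1, 3, 0, 7, 8].
  Check: interpolating c through the α_i gives m(x) = 9 + 7·x (degree < 2) with m(α_i) = c_i for every i, so c is indeed a codeword.


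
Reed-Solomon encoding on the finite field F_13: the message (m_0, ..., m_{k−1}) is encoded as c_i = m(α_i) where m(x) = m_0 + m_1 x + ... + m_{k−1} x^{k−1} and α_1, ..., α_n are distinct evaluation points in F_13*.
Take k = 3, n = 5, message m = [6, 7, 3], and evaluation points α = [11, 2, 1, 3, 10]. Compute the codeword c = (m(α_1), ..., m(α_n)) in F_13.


c = [4, 6, 3, 2, 12]

Message polynomial: m(x) = 6 + 7·x + 3·x^2 (mod 13).
For each evaluation point α_i, compute m(α_i) mod 13:
  α_1 = 11: Horner steps 3 → 1 → 4, so m(11) = 4.
  α_2 = 2: Horner steps 3 → 0 → 6, so m(2) = 6.
  α_3 = 1: Horner steps 3 → 10 → 3, so m(1) = 3.
  α_4 = 3: Horner steps 3 → 3 → 2, so m(3) = 2.
  α_5 = 10: Horner steps 3 → 11 → 12, so m(10) = 12.
Codeword c = [4, 6, 3, 2, 12] ∈ F_13^5.


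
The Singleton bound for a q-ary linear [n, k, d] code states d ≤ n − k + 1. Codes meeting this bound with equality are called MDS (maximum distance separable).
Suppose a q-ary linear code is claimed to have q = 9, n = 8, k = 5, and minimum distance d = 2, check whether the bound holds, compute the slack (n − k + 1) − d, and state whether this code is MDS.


Singleton RHS = n − k + 1 = 4, slack = 2, bound satisfied, not MDS.

Singleton bound: d ≤ n − k + 1.
Here n = 8, k = 5, so n − k + 1 = 4.
Given d = 2, check d ≤ 4: YES.
Slack = (n − k + 1) − d = 2.
The code is NOT MDS (slack = 2 > 0).
Description: the claimed parameters are [8, 5, 2]_9; such a code would be non-MDS.


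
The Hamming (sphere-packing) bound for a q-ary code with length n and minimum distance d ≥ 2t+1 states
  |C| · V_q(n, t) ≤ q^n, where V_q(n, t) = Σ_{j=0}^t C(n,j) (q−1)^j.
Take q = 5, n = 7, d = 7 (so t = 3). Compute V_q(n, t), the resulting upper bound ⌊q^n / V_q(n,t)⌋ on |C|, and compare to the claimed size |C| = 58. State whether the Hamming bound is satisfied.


V_q(n, t) = 2605, q^n = 78125, Hamming bound = 29, |C| = 58 > bound (violated).

Step 1: Compute V_q(n, t) = Σ_{j=0}^3 C(n, j) (q−1)^j.
  j = 0: C(7,0)·(4)^0 = 1·1 = 1.
  j = 1: C(7,1)·(4)^1 = 7·4 = 28.
  j = 2: C(7,2)·(4)^2 = 21·16 = 336.
  j = 3: C(7,3)·(4)^3 = 35·64 = 2240.
  V_q(n, t) = 1 + 28 + 336 + 2240 = 2605.
Step 2: q^n = 5^7 = 78125.
Step 3: Hamming bound ⌊q^n / V_q(n,t)⌋ = ⌊78125/2605⌋ = 29.
Step 4: Compare |C| = 58 to 29: violated.
The claimed |C| lies above the Hamming bound, so no 5-ary code of length 7 with d ≥ 7 can have 58 codewords.


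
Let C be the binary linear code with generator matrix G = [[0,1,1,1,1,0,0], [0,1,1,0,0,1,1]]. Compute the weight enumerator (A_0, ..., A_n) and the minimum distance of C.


Weight distribution: A_0 = 1, A_4 = 3. Minimum distance d = 4.

Enumerate all 2^2 = 4 messages m ∈ F_2^2.
For each, compute codeword c = mG in F_2^7, then tally its weight.
  m = 00 → c = 0000000, weight = 0.
  m = 10 → c = 0111100, weight = 4.
  m = 01 → c = 0110011, weight = 4.
  m = 11 → c = 0001111, weight = 4.
Tally weights:
  weight 0: 1 codewords.
  weight 4: 3 codewords.
Minimum distance d = smallest w > 0 with A_w > 0 = 4.
Sanity: Σ A_w = 4 = 2^2 = 4 ✓.


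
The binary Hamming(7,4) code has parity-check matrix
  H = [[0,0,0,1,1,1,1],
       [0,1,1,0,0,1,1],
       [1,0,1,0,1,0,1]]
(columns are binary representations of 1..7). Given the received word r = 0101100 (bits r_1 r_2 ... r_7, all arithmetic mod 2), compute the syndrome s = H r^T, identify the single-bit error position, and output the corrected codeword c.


s = (0, 1, 1)^T, error position = 3, corrected codeword c = 0111100

Compute s = H r^T mod 2 one row at a time:
  s_1 = 1 + 1 + 0 + 0 = 2 ≡ 0 (mod 2).
  s_2 = 1 + 0 + 0 + 0 = 1 ≡ 1 (mod 2).
  s_3 = 0 + 0 + 1 + 0 = 1 ≡ 1 (mod 2).
s = (0, 1, 1)^T — this equals column 3 of H (binary 011), so error is at position 3.
Correct: flip bit 3 of r = 0101100 to get c = 0111100.


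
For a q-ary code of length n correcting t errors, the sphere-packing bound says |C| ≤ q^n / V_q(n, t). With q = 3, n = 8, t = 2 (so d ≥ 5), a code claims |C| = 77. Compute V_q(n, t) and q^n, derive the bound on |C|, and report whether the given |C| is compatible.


V_q(n, t) = 129, q^n = 6561, Hamming bound = 50, |C| = 77 > bound (violated).

Step 1: Compute V_q(n, t) = Σ_{j=0}^2 C(n, j) (q−1)^j.
  j = 0: C(8,0)·(2)^0 = 1·1 = 1.
  j = 1: C(8,1)·(2)^1 = 8·2 = 16.
  j = 2: C(8,2)·(2)^2 = 28·4 = 112.
  V_q(n, t) = 1 + 16 + 112 = 129.
Step 2: q^n = 3^8 = 6561.
Step 3: Hamming bound ⌊q^n / V_q(n,t)⌋ = ⌊6561/129⌋ = 50.
Step 4: Compare |C| = 77 to 50: violated.
The claimed |C| lies above the Hamming bound, so no 3-ary code of length 8 with d ≥ 5 can have 77 codewords.


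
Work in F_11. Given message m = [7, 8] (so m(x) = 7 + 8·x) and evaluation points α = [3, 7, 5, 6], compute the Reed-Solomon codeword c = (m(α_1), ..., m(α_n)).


c = [9, 8, 3, 0]

Message polynomial: m(x) = 7 + 8·x (mod 11).
For each evaluation point α_i, compute m(α_i) mod 11:
  α_1 = 3: Horner steps 8 → 9, so m(3) = 9.
  α_2 = 7: Horner steps 8 → 8, so m(7) = 8.
  α_3 = 5: Horner steps 8 → 3, so m(5) = 3.
  α_4 = 6: Horner steps 8 → 0, so m(6) = 0.
Codeword c = [9, 8, 3, 0] ∈ F_11^4.


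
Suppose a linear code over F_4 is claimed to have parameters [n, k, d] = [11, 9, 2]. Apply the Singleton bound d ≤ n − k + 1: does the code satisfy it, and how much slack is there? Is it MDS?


Singleton RHS = n − k + 1 = 3, slack = 1, bound satisfied, not MDS.

Singleton bound: d ≤ n − k + 1.
Here n = 11, k = 9, so n − k + 1 = 3.
Given d = 2, check d ≤ 3: YES.
Slack = (n − k + 1) − d = 1.
The code is NOT MDS (slack = 1 > 0).
Description: the claimed parameters are [11, 9, 2]_4; such a code would be non-MDS.


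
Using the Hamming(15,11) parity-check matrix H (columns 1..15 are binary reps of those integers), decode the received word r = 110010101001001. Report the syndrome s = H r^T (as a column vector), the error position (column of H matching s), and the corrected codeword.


s = (1, 0, 1, 1)^T, error position = 11, corrected codeword c = 110010101011001

Compute s = H r^T mod 2 one row at a time:
  s_1 = 0 + 1 + 0 + 0 + 1 + 0 + 0 + 1 = 3 ≡ 1 (mod 2).
  s_2 = 0 + 1 + 0 + 1 + 1 + 0 + 0 + 1 = 4 ≡ 0 (mod 2).
  s_3 = 1 + 0 + 0 + 1 + 0 + 0 + 0 + 1 = 3 ≡ 1 (mod 2).
  s_4 = 1 + 0 + 1 + 1 + 1 + 0 + 0 + 1 = 5 ≡ 1 (mod 2).
s = (1, 0, 1, 1)^T — this equals column 11 of H (binary 1011), so error is at position 11.
Correct: flip bit 11 of r = 110010101001001 to get c = 110010101011001.


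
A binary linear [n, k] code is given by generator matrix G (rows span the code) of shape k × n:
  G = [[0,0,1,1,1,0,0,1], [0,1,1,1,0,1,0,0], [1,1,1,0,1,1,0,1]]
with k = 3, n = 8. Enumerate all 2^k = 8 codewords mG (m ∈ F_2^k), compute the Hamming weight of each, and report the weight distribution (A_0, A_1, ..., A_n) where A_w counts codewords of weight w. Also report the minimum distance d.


Weight distribution: A_0 = 1, A_2 = 1, A_4 = 5, A_6 = 1. Minimum distance d = 2.

Enumerate all 2^3 = 8 messages m ∈ F_2^3.
For each, compute codeword c = mG in F_2^8, then tally its weight.
  m = 000 → c = 00000000, weight = 0.
  m = 100 → c = 00111001, weight = 4.
  m = 010 → c = 01110100, weight = 4.
  m = 110 → c = 01001101, weight = 4.
  m = 001 → c = 11101101, weight = 6.
  m = 101 → c = 11010100, weight = 4.
  m = 011 → c = 10011001, weight = 4.
  m = 111 → c = 10100000, weight = 2.
Tally weights:
  weight 0: 1 codewords.
  weight 2: 1 codewords.
  weight 4: 5 codewords.
  weight 6: 1 codewords.
Minimum distance d = smallest w > 0 with A_w > 0 = 2.
Sanity: Σ A_w = 8 = 2^3 = 8 ✓.


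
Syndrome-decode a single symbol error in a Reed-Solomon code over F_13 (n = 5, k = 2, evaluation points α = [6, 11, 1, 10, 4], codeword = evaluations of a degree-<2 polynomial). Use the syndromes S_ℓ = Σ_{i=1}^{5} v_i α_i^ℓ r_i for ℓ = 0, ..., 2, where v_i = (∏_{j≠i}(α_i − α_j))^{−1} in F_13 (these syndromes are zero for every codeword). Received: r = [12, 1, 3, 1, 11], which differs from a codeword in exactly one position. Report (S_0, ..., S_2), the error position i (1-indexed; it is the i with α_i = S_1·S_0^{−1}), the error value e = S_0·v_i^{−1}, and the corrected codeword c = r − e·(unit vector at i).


S = (7, 12, 2), error at position 2, error magnitude e = 6, c = [12, 8, 3, 1, 11].

Step 1: column multipliers v_i = (∏_{j≠i}(α_i − α_j))^{−1} mod 13.
  i = 1 (α = 6): (6−11)(6−1)(6−10)(6−4) = (−5)·5·(−4)·2 = 200 ≡ 5, so v_1 = 5^{−1} = 8 (mod 13).
  i = 2 (α = 11): (11−6)(11−1)(11−10)(11−4) = 5·10·1·7 = 350 ≡ 12, so v_2 = 12^{−1} = 12 (mod 13).
  i = 3 (α = 1): (1−6)(1−11)(1−10)(1−4) = (−5)·(−10)·(−9)·(−3) = 1350 ≡ 11, so v_3 = 11^{−1} = 6 (mod 13).
  i = 4 (α = 10): (10−6)(10−11)(10−1)(10−4) = 4·(−1)·9·6 = −216 ≡ 5, so v_4 = 5^{−1} = 8 (mod 13).
  i = 5 (α = 4): (4−6)(4−11)(4−1)(4−10) = (−2)·(−7)·3·(−6) = −252 ≡ 8, so v_5 = 8^{−1} = 5 (mod 13).
  v = [8, 12, 6, 8, 5].
Step 2: syndromes of r = [12, 1, 3, 1, 11] (all sums mod 13).
  S_0 = Σ v_i r_i = 8·12 + 12·1 + 6·3 + 8·1 + 5·11 = 189 ≡ 7.
  S_1 = Σ v_i α_i r_i = 8·6·12 + 12·11·1 + 6·1·3 + 8·10·1 + 5·4·11 = 1026 ≡ 12.
  α_i^2 mod 13 = [10, 4, 1, 9, 3].
  S_2 = Σ v_i α_i^2 r_i = 8·10·12 + 12·4·1 + 6·1·3 + 8·9·1 + 5·3·11 = 1263 ≡ 2.
  S = (7, 12, 2) ≠ 0, so r is not a codeword (an error is present).
Step 3: locate the error. For a single error e at position i, S_ℓ = v_i·e·α_i^ℓ, so α_err = S_1/S_0.
  S_0^{−1} = 7^{−1} = 2 (mod 13), so α_err = 12·2 = 24 ≡ 11 = α_2. Error position i = 2.
  Consistency check: S_2/S_1 = 2·12 = 24 ≡ 11 = α_err ✓ (single-error assumption holds).
Step 4: error magnitude e = S_0/v_2 = S_0·∏_{j≠2}(α_2 − α_j) = 7·12 = 84 ≡ 6 (mod 13).
Step 5: correct position 2: c_2 = r_2 − e = 1 − 6 ≡ 8 (mod 13). Hence c = [12, 8, 3, 1, 11].
  Check: interpolating c through the α_i gives m(x) = 9 + 7·x (degree < 2) with m(α_i) = c_i for every i, so c is indeed a codeword.


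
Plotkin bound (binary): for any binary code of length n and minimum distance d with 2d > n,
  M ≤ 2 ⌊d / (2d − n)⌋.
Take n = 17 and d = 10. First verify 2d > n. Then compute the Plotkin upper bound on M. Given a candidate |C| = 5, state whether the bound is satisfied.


Plotkin bound M ≤ 6; given |C| = 5 ≤ bound (satisfied).

Check applicability: 2d = 20, n = 17.
2d − n = 3 > 0, so Plotkin applies.
Compute d/(2d−n) = 10/3 ≈ 3.3333.
⌊d/(2d−n)⌋ = 3.
Plotkin bound: M ≤ 2·3 = 6.
Given |C| = 5, check: satisfied.
This |C| is below the Plotkin bound.


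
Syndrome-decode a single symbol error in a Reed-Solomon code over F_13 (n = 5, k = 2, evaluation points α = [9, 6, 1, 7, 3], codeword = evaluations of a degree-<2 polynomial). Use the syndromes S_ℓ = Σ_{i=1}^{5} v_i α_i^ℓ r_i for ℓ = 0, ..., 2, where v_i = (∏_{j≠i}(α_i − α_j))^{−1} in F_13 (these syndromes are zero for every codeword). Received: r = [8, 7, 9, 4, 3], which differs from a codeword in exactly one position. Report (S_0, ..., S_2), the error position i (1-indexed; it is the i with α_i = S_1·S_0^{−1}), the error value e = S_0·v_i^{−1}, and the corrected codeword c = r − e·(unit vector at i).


S = (5, 6, 2), error at position 1, error magnitude e = 10, c = [11, 7, 9, 4, 3].

Step 1: column multipliers v_i = (∏_{j≠i}(α_i − α_j))^{−1} mod 13.
  i = 1 (α = 9): (9−6)(9−1)(9−7)(9−3) = 3·8·2·6 = 288 ≡ 2, so v_1 = 2^{−1} = 7 (mod 13).
  i = 2 (α = 6): (6−9)(6−1)(6−7)(6−3) = (−3)·5·(−1)·3 = 45 ≡ 6, so v_2 = 6^{−1} = 11 (mod 13).
  i = 3 (α = 1): (1−9)(1−6)(1−7)(1−3) = (−8)·(−5)·(−6)·(−2) = 480 ≡ 12, so v_3 = 12^{−1} = 12 (mod 13).
  i = 4 (α = 7): (7−9)(7−6)(7−1)(7−3) = (−2)·1·6·4 = −48 ≡ 4, so v_4 = 4^{−1} = 10 (mod 13).
  i = 5 (α = 3): (3−9)(3−6)(3−1)(3−7) = (−6)·(−3)·2·(−4) = −144 ≡ 12, so v_5 = 12^{−1} = 12 (mod 13).
  v = [7, 11, 12, 10, 12].
Step 2: syndromes of r = [8, 7, 9, 4, 3] (all sums mod 13).
  S_0 = Σ v_i r_i = 7·8 + 11·7 + 12·9 + 10·4 + 12·3 = 317 ≡ 5.
  S_1 = Σ v_i α_i r_i = 7·9·8 + 11·6·7 + 12·1·9 + 10·7·4 + 12·3·3 = 1462 ≡ 6.
  α_i^2 mod 13 = [3, 10, 1, 10, 9].
  S_2 = Σ v_i α_i^2 r_i = 7·3·8 + 11·10·7 + 12·1·9 + 10·10·4 + 12·9·3 = 1770 ≡ 2.
  S = (5, 6, 2) ≠ 0, so r is not a codeword (an error is present).
Step 3: locate the error. For a single error e at position i, S_ℓ = v_i·e·α_i^ℓ, so α_err = S_1/S_0.
  S_0^{−1} = 5^{−1} = 8 (mod 13), so α_err = 6·8 = 48 ≡ 9 = α_1. Error position i = 1.
  Consistency check: S_2/S_1 = 2·11 = 22 ≡ 9 = α_err ✓ (single-error assumption holds).
Step 4: error magnitude e = S_0/v_1 = S_0·∏_{j≠1}(α_1 − α_j) = 5·2 = 10 ≡ 10 (mod 13).
Step 5: correct position 1: c_1 = r_1 − e = 8 − 10 ≡ 11 (mod 13). Hence c = [11, 7, 9, 4, 3].
  Check: interpolating c through the α_i gives m(x) = 12 + 10·x (degree < 2) with m(α_i) = c_i for every i, so c is indeed a codeword.


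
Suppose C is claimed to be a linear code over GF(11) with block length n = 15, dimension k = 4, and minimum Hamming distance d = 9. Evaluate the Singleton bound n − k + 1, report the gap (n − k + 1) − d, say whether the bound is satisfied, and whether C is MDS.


Singleton RHS = n − k + 1 = 12, slack = 3, bound satisfied, not MDS.

Singleton bound: d ≤ n − k + 1.
Here n = 15, k = 4, so n − k + 1 = 12.
Given d = 9, check d ≤ 12: YES.
Slack = (n − k + 1) − d = 3.
The code is NOT MDS (slack = 3 > 0).
Description: the claimed parameters are [15, 4, 9]_11; such a code would be non-MDS.


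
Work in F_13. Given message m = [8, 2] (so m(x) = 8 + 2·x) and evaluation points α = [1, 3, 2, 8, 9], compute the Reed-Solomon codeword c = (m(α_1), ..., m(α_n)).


c = [10, 1, 12, 11, 0]

Message polynomial: m(x) = 8 + 2·x (mod 13).
For each evaluation point α_i, compute m(α_i) mod 13:
  α_1 = 1: Horner steps 2 → 10, so m(1) = 10.
  α_2 = 3: Horner steps 2 → 1, so m(3) = 1.
  α_3 = 2: Horner steps 2 → 12, so m(2) = 12.
  α_4 = 8: Horner steps 2 → 11, so m(8) = 11.
  α_5 = 9: Horner steps 2 → 0, so m(9) = 0.
Codeword c = [10, 1, 12, 11, 0] ∈ F_13^5.


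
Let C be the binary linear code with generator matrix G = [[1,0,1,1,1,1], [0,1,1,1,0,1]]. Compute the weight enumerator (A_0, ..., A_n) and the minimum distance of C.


Weight distribution: A_0 = 1, A_3 = 1, A_4 = 1, A_5 = 1. Minimum distance d = 3.

Enumerate all 2^2 = 4 messages m ∈ F_2^2.
For each, compute codeword c = mG in F_2^6, then tally its weight.
  m = 00 → c = 000000, weight = 0.
  m = 10 → c = 101111, weight = 5.
  m = 01 → c = 011101, weight = 4.
  m = 11 → c = 110010, weight = 3.
Tally weights:
  weight 0: 1 codewords.
  weight 3: 1 codewords.
  weight 4: 1 codewords.
  weight 5: 1 codewords.
Minimum distance d = smallest w > 0 with A_w > 0 = 3.
Sanity: Σ A_w = 4 = 2^2 = 4 ✓.


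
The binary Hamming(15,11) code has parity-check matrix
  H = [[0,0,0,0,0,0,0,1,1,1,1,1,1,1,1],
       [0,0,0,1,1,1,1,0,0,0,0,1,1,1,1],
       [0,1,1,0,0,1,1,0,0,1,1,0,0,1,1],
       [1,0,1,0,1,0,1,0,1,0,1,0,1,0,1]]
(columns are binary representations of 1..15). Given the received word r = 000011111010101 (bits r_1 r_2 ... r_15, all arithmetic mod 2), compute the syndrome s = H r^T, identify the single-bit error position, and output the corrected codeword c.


s = (1, 1, 0, 0)^T, error position = 12, corrected codeword c = 000011111011101

Compute s = H r^T mod 2 one row at a time:
  s_1 = 1 + 1 + 0 + 1 + 0 + 1 + 0 + 1 = 5 ≡ 1 (mod 2).
  s_2 = 0 + 1 + 1 + 1 + 0 + 1 + 0 + 1 = 5 ≡ 1 (mod 2).
  s_3 = 0 + 0 + 1 + 1 + 0 + 1 + 0 + 1 = 4 ≡ 0 (mod 2).
  s_4 = 0 + 0 + 1 + 1 + 1 + 1 + 1 + 1 = 6 ≡ 0 (mod 2).
s = (1, 1, 0, 0)^T — this equals column 12 of H (binary 1100), so error is at position 12.
Correct: flip bit 12 of r = 000011111010101 to get c = 000011111011101.


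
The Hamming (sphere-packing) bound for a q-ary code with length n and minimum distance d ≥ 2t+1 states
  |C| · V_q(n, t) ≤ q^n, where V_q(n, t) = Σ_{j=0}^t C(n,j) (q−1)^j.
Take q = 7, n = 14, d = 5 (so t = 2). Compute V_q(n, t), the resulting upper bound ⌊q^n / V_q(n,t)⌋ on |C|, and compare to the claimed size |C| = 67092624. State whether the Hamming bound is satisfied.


V_q(n, t) = 3361, q^n = 678223072849, Hamming bound = 201792047, |C| = 67092624 ≤ bound (satisfied).

Step 1: Compute V_q(n, t) = Σ_{j=0}^2 C(n, j) (q−1)^j.
  j = 0: C(14,0)·(6)^0 = 1·1 = 1.
  j = 1: C(14,1)·(6)^1 = 14·6 = 84.
  j = 2: C(14,2)·(6)^2 = 91·36 = 3276.
  V_q(n, t) = 1 + 84 + 3276 = 3361.
Step 2: q^n = 7^14 = 678223072849.
Step 3: Hamming bound ⌊q^n / V_q(n,t)⌋ = ⌊678223072849/3361⌋ = 201792047.
Step 4: Compare |C| = 67092624 to 201792047: satisfied.
The claimed |C| lies below the Hamming bound.


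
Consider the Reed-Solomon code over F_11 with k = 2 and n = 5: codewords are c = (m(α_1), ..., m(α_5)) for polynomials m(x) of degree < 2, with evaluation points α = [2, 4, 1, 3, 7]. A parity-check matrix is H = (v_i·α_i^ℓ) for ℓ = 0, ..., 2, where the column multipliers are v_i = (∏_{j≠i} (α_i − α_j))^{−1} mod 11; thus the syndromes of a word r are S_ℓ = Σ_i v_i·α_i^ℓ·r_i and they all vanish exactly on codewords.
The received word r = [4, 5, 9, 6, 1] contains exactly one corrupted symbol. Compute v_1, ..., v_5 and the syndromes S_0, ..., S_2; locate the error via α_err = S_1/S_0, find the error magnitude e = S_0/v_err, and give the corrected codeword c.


S = (5, 4, 1), error at position 4, error magnitude e = 7, c = [4, 5, 9, 10, 1].

Step 1: column multipliers v_i = (∏_{j≠i}(α_i − α_j))^{−1} mod 11.
  i = 1 (α = 2): (2−4)(2−1)(2−3)(2−7) = (−2)·1·(−1)·(−5) = −10 ≡ 1, so v_1 = 1^{−1} = 1 (mod 11).
  i = 2 (α = 4): (4−2)(4−1)(4−3)(4−7) = 2·3·1·(−3) = −18 ≡ 4, so v_2 = 4^{−1} = 3 (mod 11).
  i = 3 (α = 1): (1−2)(1−4)(1−3)(1−7) = (−1)·(−3)·(−2)·(−6) = 36 ≡ 3, so v_3 = 3^{−1} = 4 (mod 11).
  i = 4 (α = 3): (3−2)(3−4)(3−1)(3−7) = 1·(−1)·2·(−4) = 8 ≡ 8, so v_4 = 8^{−1} = 7 (mod 11).
  i = 5 (α = 7): (7−2)(7−4)(7−1)(7−3) = 5·3·6·4 = 360 ≡ 8, so v_5 = 8^{−1} = 7 (mod 11).
  v = [1, 3, 4, 7, 7].
Step 2: syndromes of r = [4, 5, 9, 6, 1] (all sums mod 11).
  S_0 = Σ v_i r_i = 1·4 + 3·5 + 4·9 + 7·6 + 7·1 = 104 ≡ 5.
  S_1 = Σ v_i α_i r_i = 1·2·4 + 3·4·5 + 4·1·9 + 7·3·6 + 7·7·1 = 279 ≡ 4.
  α_i^2 mod 11 = [4, 5, 1, 9, 5].
  S_2 = Σ v_i α_i^2 r_i = 1·4·4 + 3·5·5 + 4·1·9 + 7·9·6 + 7·5·1 = 540 ≡ 1.
  S = (5, 4, 1) ≠ 0, so r is not a codeword (an error is present).
Step 3: locate the error. For a single error e at position i, S_ℓ = v_i·e·α_i^ℓ, so α_err = S_1/S_0.
  S_0^{−1} = 5^{−1} = 9 (mod 11), so α_err = 4·9 = 36 ≡ 3 = α_4. Error position i = 4.
  Consistency check: S_2/S_1 = 1·3 = 3 ≡ 3 = α_err ✓ (single-error assumption holds).
Step 4: error magnitude e = S_0/v_4 = S_0·∏_{j≠4}(α_4 − α_j) = 5·8 = 40 ≡ 7 (mod 11).
Step 5: correct position 4: c_4 = r_4 − e = 6 − 7 ≡ 10 (mod 11). Hence c = [4, 5, 9, 10, 1].
  Check: interpolating c through the α_i gives m(x) = 3 + 6·x (degree < 2) with m(α_i) = c_i for every i, so c is indeed a codeword.


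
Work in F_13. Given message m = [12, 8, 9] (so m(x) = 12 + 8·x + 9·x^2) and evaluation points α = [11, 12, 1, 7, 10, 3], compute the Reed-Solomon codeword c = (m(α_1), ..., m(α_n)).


c = [6, 0, 3, 2, 4, 0]

Message polynomial: m(x) = 12 + 8·x + 9·x^2 (mod 13).
For each evaluation point α_i, compute m(α_i) mod 13:
  α_1 = 11: Horner steps 9 → 3 → 6, so m(11) = 6.
  α_2 = 12: Horner steps 9 → 12 → 0, so m(12) = 0.
  α_3 = 1: Horner steps 9 → 4 → 3, so m(1) = 3.
  α_4 = 7: Horner steps 9 → 6 → 2, so m(7) = 2.
  α_5 = 10: Horner steps 9 → 7 → 4, so m(10) = 4.
  α_6 = 3: Horner steps 9 → 9 → 0, so m(3) = 0.
Codeword c = [6, 0, 3, 2, 4, 0] ∈ F_13^6.


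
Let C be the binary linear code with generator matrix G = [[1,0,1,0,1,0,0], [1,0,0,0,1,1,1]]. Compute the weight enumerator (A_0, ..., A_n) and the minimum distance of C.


Weight distribution: A_0 = 1, A_3 = 2, A_4 = 1. Minimum distance d = 3.

Enumerate all 2^2 = 4 messages m ∈ F_2^2.
For each, compute codeword c = mG in F_2^7, then tally its weight.
  m = 00 → c = 0000000, weight = 0.
  m = 10 → c = 1010100, weight = 3.
  m = 01 → c = 1000111, weight = 4.
  m = 11 → c = 0010011, weight = 3.
Tally weights:
  weight 0: 1 codewords.
  weight 3: 2 codewords.
  weight 4: 1 codewords.
Minimum distance d = smallest w > 0 with A_w > 0 = 3.
Sanity: Σ A_w = 4 = 2^2 = 4 ✓.


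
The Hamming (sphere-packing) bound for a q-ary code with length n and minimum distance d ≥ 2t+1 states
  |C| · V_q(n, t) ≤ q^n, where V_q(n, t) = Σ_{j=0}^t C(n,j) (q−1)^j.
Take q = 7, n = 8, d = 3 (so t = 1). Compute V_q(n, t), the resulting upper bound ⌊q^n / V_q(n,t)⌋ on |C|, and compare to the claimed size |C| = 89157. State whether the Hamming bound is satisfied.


V_q(n, t) = 49, q^n = 5764801, Hamming bound = 117649, |C| = 89157 ≤ bound (satisfied).

Step 1: Compute V_q(n, t) = Σ_{j=0}^1 C(n, j) (q−1)^j.
  j = 0: C(8,0)·(6)^0 = 1·1 = 1.
  j = 1: C(8,1)·(6)^1 = 8·6 = 48.
  V_q(n, t) = 1 + 48 = 49.
Step 2: q^n = 7^8 = 5764801.
Step 3: Hamming bound ⌊q^n / V_q(n,t)⌋ = ⌊5764801/49⌋ = 117649.
Step 4: Compare |C| = 89157 to 117649: satisfied.
The claimed |C| lies below the Hamming bound.


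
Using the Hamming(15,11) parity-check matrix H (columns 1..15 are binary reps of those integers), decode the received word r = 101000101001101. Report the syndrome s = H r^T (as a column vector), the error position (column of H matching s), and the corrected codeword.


s = (0, 0, 1, 0)^T, error position = 2, corrected codeword c = 111000101001101

Compute s = H r^T mod 2 one row at a time:
  s_1 = 0 + 1 + 0 + 0 + 1 + 1 + 0 + 1 = 4 ≡ 0 (mod 2).
  s_2 = 0 + 0 + 0 + 1 + 1 + 1 + 0 + 1 = 4 ≡ 0 (mod 2).
  s_3 = 0 + 1 + 0 + 1 + 0 + 0 + 0 + 1 = 3 ≡ 1 (mod 2).
  s_4 = 1 + 1 + 0 + 1 + 1 + 0 + 1 + 1 = 6 ≡ 0 (mod 2).
s = (0, 0, 1, 0)^T — this equals column 2 of H (binary 0010), so error is at position 2.
Correct: flip bit 2 of r = 101000101001101 to get c = 111000101001101.


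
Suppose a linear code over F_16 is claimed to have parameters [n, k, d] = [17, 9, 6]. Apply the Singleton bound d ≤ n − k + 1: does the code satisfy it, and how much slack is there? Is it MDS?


Singleton RHS = n − k + 1 = 9, slack = 3, bound satisfied, not MDS.

Singleton bound: d ≤ n − k + 1.
Here n = 17, k = 9, so n − k + 1 = 9.
Given d = 6, check d ≤ 9: YES.
Slack = (n − k + 1) − d = 3.
The code is NOT MDS (slack = 3 > 0).
Description: the claimed parameters are [17, 9, 6]_16; such a code would be non-MDS.


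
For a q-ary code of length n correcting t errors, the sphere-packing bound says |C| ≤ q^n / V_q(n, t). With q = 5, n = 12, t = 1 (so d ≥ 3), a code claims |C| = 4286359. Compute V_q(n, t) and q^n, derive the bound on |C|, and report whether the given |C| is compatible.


V_q(n, t) = 49, q^n = 244140625, Hamming bound = 4982461, |C| = 4286359 ≤ bound (satisfied).

Step 1: Compute V_q(n, t) = Σ_{j=0}^1 C(n, j) (q−1)^j.
  j = 0: C(12,0)·(4)^0 = 1·1 = 1.
  j = 1: C(12,1)·(4)^1 = 12·4 = 48.
  V_q(n, t) = 1 + 48 = 49.
Step 2: q^n = 5^12 = 244140625.
Step 3: Hamming bound ⌊q^n / V_q(n,t)⌋ = ⌊244140625/49⌋ = 4982461.
Step 4: Compare |C| = 4286359 to 4982461: satisfied.
The claimed |C| lies below the Hamming bound.


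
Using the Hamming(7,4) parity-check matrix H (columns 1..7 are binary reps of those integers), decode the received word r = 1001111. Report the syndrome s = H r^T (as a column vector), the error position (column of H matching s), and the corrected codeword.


s = (0, 0, 1)^T, error position = 1, corrected codeword c = 0001111

Compute s = H r^T mod 2 one row at a time:
  s_1 = 1 + 1 + 1 + 1 = 4 ≡ 0 (mod 2).
  s_2 = 0 + 0 + 1 + 1 = 2 ≡ 0 (mod 2).
  s_3 = 1 + 0 + 1 + 1 = 3 ≡ 1 (mod 2).
s = (0, 0, 1)^T — this equals column 1 of H (binary 001), so error is at position 1.
Correct: flip bit 1 of r = 1001111 to get c = 0001111.


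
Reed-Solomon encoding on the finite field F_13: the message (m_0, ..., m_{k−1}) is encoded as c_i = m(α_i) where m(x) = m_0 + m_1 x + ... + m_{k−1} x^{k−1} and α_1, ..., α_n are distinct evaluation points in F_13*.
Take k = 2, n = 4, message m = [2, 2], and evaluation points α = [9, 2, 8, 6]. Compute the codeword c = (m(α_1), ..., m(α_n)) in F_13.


c = [7, 6, 5, 1]

Message polynomial: m(x) = 2 + 2·x (mod 13).
For each evaluation point α_i, compute m(α_i) mod 13:
  α_1 = 9: Horner steps 2 → 7, so m(9) = 7.
  α_2 = 2: Horner steps 2 → 6, so m(2) = 6.
  α_3 = 8: Horner steps 2 → 5, so m(8) = 5.
  α_4 = 6: Horner steps 2 → 1, so m(6) = 1.
Codeword c = [7, 6, 5, 1] ∈ F_13^4.
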